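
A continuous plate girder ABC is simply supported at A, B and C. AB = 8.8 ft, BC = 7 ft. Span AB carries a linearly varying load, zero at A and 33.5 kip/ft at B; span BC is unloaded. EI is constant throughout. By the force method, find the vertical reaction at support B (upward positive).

Insert a hinge at B; M_B is the redundant, and each span becomes simply supported.
Rotations at B on the released spans (each span's end-slope, ×1/EI):
  span AB: triangular load, peak 33.5: w₀L³/(45EI) = 507.3/EI
  relative rotation θ_0 = (507.3 + 0)/EI = 507.3/EI
A unit hogging moment at B produces rotation L₁/(3EI) + L₂/(3EI) = 5.267/EI.
Slope continuity at B: θ_0 = M_B·5.267/EI, so M_B = 507.3/5.267 = 96.33 kip·ft (hogging).
Span AB, ΣM about A with M_B applied at B: R_B^{AB}·8.8 = 864.7 + 96.33, so R_B^{AB} = 109.2 kip and R_A = 147.4 − 109.2 = 38.19 kip.
Span BC, ΣM about C: R_B^{BC}·7 = 0 + 96.33, so R_B^{BC} = 13.76 kip and R_C = 0 − 13.76 = -13.76 kip.
R_B = 109.2 + 13.76 = 123 kip.

R_B = 123 kip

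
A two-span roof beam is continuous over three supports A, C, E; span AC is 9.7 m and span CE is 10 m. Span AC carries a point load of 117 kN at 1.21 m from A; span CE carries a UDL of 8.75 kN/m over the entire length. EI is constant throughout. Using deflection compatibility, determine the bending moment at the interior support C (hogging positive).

Release continuity at C by inserting a hinge; the redundant is the internal moment M_C. The primary structure is two simply-supported spans AC and CE.
Rotations at C on the released spans (each span's end-slope, ×1/EI):
  span AC: point load 117 at a = 1.21: Pab(L + a)/(6LEI) = 225.3/EI
  span CE: UDL 8.75: wL³/(24EI) = 364.6/EI
  relative rotation θ_0 = (225.3 + 364.6)/EI = 589.9/EI
A unit hogging moment at C produces rotation L₁/(3EI) + L₂/(3EI) = 6.567/EI.
Slope continuity at C: θ_0 = M_C·6.567/EI, so M_C = 589.9/6.567 = 89.83 kN·m (hogging).

M_C = 89.83 kN·m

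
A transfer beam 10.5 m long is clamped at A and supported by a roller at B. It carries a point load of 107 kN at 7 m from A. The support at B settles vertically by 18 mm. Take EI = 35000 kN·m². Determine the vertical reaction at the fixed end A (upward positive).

R_A = 53.15 kN

Release the roller at B. Primary structure: cantilever fixed at A.
Free-end deflection of the primary structure under the applied loading (downward +):
  point load 107 at a = 7: Pa²(3L − a)/(6EI) = 21409/EI
Flexibility coefficient — unit upward force at B: δ_{BB} = L³/(3EI) = 385.9/EI.
With EI = 35000 kN·m²: δ_0 = 0.61168 m and δ_{BB} = 0.011025 m/kN.
Compatibility — the beam at B must follow the support down by 0.018 m: δ_0 − R_B·δ_{BB} = 0.018, so R_B = (0.61168 − 0.018)/0.011025 = 53.85 kN.
Vertical equilibrium: R_A = ΣP − R_B = 107 − 53.85 = 53.15 kN.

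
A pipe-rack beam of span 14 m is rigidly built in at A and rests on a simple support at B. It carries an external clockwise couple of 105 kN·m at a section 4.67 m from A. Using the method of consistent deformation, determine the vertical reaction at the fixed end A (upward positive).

Remove the prop at B; the released (primary) structure is a cantilever built in at A.
Primary-structure tip deflection at B by superposition:
  clockwise couple 105 at a = 4.67: M₀a(2L − a)/(2EI) = 5720/EI
Tip deflection under a unit load at B: L³/(3EI) = 914.7/EI.
The prop prevents deflection at B: R_B = δ_0/δ_{BB} = 5720/914.7 = 6.254 kN.
Vertical equilibrium: R_A = ΣP − R_B = 0 − 6.254 = -6.254 kN.

R_A = -6.254 kN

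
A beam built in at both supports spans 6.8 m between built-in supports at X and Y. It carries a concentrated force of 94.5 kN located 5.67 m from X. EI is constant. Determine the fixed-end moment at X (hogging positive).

Take the two fixed-end moments M_X, M_Y as redundants; the released structure is the simple span XY.
On the primary (simply-supported) span, the end slopes from the loading are:
  at X: point load 94.5 at a = 5.67: Pab(L + b)/(6LEI) = 117.7/EI
  at Y: point load 94.5 at a = 5.67: Pab(L + a)/(6LEI) = 185.1/EI
  θ_X0 = 117.7/EI,  θ_Y0 = 185.1/EI
Flexibility coefficients: a unit moment at one end gives L/(3EI) there and L/(6EI) at the far end, so f₁₁ = f₂₂ = 2.267/EI and f₁₂ = f₂₁ = 1.133/EI.
Compatibility — zero rotation at each built-in end:
  2.267 M_X + 1.133 M_Y = 117.7
  1.133 M_X + 2.267 M_Y = 185.1
Solving the pair gives M_X = 14.8 kN·m and M_Y = 74.24 kN·m (hogging).

M_X = 14.8 kN·m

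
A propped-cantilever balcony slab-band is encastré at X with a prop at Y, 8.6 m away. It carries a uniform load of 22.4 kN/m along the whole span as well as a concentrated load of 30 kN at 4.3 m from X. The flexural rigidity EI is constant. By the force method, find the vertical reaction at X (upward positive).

Remove the prop at Y; the released (primary) structure is a cantilever built in at X.
Primary-structure tip deflection at Y by superposition:
  UDL 22.4: wL⁴/(8EI) = 15316/EI
  point load 30 at a = 4.3: Pa²(3L − a)/(6EI) = 1988/EI
  δ_0 = 17304/EI
Tip deflection under a unit load at Y: L³/(3EI) = 212/EI.
Compatibility at Y: δ_0 − R_Y·δ_{YY} = 0, so R_Y = 17304/212 = 81.61 kN.
Vertical equilibrium: R_X = ΣP − R_Y = 222.6 − 81.61 = 141 kN.

R_X = 141 kN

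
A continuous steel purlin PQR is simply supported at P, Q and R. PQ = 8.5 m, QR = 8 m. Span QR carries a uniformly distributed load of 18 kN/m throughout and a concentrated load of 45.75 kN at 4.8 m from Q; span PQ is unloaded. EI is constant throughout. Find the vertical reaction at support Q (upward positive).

R_Q = 114.5 kN

Insert a hinge at Q; M_Q is the redundant, and each span becomes simply supported.
Discontinuity in slope at Q on the released structure — sum the simple-span end rotations:
  span QR: UDL 18: wL³/(24EI) = 384/EI
  span QR: point load 45.75 at a = 4.8: Pab(L + b)/(6LEI) = 164/EI
  relative rotation θ_0 = (0 + 548)/EI = 548/EI
A unit hogging moment at Q produces rotation L₁/(3EI) + L₂/(3EI) = 5.5/EI.
Compatibility: M_Q·(L₁+L₂)/(3EI) = θ_0, giving M_Q = 99.63 kN·m (hogging).
Span PQ, ΣM about P with M_Q applied at Q: R_Q^{PQ}·8.5 = 0 + 99.63, so R_Q^{PQ} = 11.72 kN and R_P = 0 − 11.72 = -11.72 kN.
Span QR, ΣM about R: R_Q^{QR}·8 = 722.4 + 99.63, so R_Q^{QR} = 102.8 kN and R_R = 189.8 − 102.8 = 87 kN.
R_Q = 11.72 + 102.8 = 114.5 kN.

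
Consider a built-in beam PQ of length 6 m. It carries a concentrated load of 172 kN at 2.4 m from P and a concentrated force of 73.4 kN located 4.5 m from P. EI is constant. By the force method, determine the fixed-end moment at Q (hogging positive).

M_Q = 161 kN·m

Release both end moments; the primary structure is a simply-supported span PQ with redundants M_P and M_Q.
On the primary (simply-supported) span, the end slopes from the loading are:
  at P: point load 172 at a = 2.4: Pab(L + b)/(6LEI) = 396.3/EI
  at Q: point load 172 at a = 2.4: Pab(L + a)/(6LEI) = 346.8/EI
  at P: point load 73.4 at a = 4.5: Pab(L + b)/(6LEI) = 103.2/EI
  at Q: point load 73.4 at a = 4.5: Pab(L + a)/(6LEI) = 144.5/EI
  θ_P0 = 499.5/EI,  θ_Q0 = 491.3/EI
Flexibility coefficients: a unit moment at one end gives L/(3EI) there and L/(6EI) at the far end, so f₁₁ = f₂₂ = 2/EI and f₁₂ = f₂₁ = 1/EI.
Compatibility — zero rotation at each built-in end:
  2 M_P + 1 M_Q = 499.5
  1 M_P + 2 M_Q = 491.3
Solving the pair gives M_P = 169.3 kN·m and M_Q = 161 kN·m (hogging).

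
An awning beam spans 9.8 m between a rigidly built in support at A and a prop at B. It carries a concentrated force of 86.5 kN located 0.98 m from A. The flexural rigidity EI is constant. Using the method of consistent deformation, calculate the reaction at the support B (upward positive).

Release the roller at B. Primary structure: cantilever fixed at A.
Downward deflection at the released point B due to the loads:
  point load 86.5 at a = 0.98: Pa²(3L − a)/(6EI) = 393.5/EI
Flexibility coefficient — unit upward force at B: δ_{BB} = L³/(3EI) = 313.7/EI.
The prop prevents deflection at B: R_B = δ_0/δ_{BB} = 393.5/313.7 = 1.254 kN.

R_B = 1.254 kN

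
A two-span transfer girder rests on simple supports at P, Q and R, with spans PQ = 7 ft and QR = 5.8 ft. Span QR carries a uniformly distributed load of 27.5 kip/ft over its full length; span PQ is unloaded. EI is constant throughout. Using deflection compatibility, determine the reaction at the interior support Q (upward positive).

Take M_Q as the redundant. Released structure: two simple spans PQ and QR with a hinge at Q.
Rotations at Q on the released spans (each span's end-slope, ×1/EI):
  span QR: UDL 27.5: wL³/(24EI) = 223.6/EI
  relative rotation θ_0 = (0 + 223.6)/EI = 223.6/EI
A unit hogging moment at Q produces rotation L₁/(3EI) + L₂/(3EI) = 4.267/EI.
Slope continuity at Q: θ_0 = M_Q·4.267/EI, so M_Q = 223.6/4.267 = 52.4 kip·ft (hogging).
Span PQ, ΣM about P with M_Q applied at Q: R_Q^{PQ}·7 = 0 + 52.4, so R_Q^{PQ} = 7.485 kip and R_P = 0 − 7.485 = -7.485 kip.
Span QR, ΣM about R: R_Q^{QR}·5.8 = 462.6 + 52.4, so R_Q^{QR} = 88.78 kip and R_R = 159.5 − 88.78 = 70.72 kip.
R_Q = 7.485 + 88.78 = 96.27 kip.

R_Q = 96.27 kip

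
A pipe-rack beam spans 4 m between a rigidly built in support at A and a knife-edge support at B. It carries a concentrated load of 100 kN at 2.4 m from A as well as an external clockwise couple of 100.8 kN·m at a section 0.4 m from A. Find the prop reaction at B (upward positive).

R_B = 50.38 kN

Remove the prop at B; the released (primary) structure is a cantilever built in at A.
Free-end deflection of the primary structure under the applied loading (downward +):
  point load 100 at a = 2.4: Pa²(3L − a)/(6EI) = 921.6/EI
  clockwise couple 100.8 at a = 0.4: M₀a(2L − a)/(2EI) = 153.2/EI
  δ_0 = 1075/EI
Flexibility coefficient — unit upward force at B: δ_{BB} = L³/(3EI) = 21.33/EI.
Compatibility at B: δ_0 − R_B·δ_{BB} = 0, so R_B = 1075/21.33 = 50.38 kN.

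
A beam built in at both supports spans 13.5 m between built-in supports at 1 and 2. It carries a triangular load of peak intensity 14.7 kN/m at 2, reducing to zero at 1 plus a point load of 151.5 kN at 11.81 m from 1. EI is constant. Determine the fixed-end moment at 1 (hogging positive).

M_1 = 117.3 kN·m

Take the two fixed-end moments M_1, M_2 as redundants; the released structure is the simple span 12.
On the primary (simply-supported) span, the end slopes from the loading are:
  at 1: triangular load, peak 14.7: 7w₀L³/(360EI) = 703.3/EI
  at 2: triangular load, peak 14.7: w₀L³/(45EI) = 803.7/EI
  at 1: point load 151.5 at a = 11.81: Pab(L + b)/(6LEI) = 567.1/EI
  at 2: point load 151.5 at a = 11.81: Pab(L + a)/(6LEI) = 944.8/EI
  θ_10 = 1270/EI,  θ_20 = 1749/EI
Flexibility coefficients: a unit moment at one end gives L/(3EI) there and L/(6EI) at the far end, so f₁₁ = f₂₂ = 4.5/EI and f₁₂ = f₂₁ = 2.25/EI.
Compatibility — zero rotation at each built-in end:
  4.5 M_1 + 2.25 M_2 = 1270
  2.25 M_1 + 4.5 M_2 = 1749
Solving the pair gives M_1 = 117.3 kN·m and M_2 = 329.9 kN·m (hogging).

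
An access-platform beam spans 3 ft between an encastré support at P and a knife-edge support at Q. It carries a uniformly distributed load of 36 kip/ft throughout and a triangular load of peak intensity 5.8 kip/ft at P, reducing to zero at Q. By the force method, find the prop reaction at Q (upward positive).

R_Q = 42.24 kip

Choose R_Q as the redundant. The primary structure is the cantilever fixed at P.
Downward deflection at the released point Q due to the loads:
  UDL 36: wL⁴/(8EI) = 364.5/EI
  triangular load, peak 5.8 at the fixed end: w₀L⁴/(30EI) = 15.66/EI
  δ_0 = 380.2/EI
Flexibility coefficient — unit upward force at Q: δ_{QQ} = L³/(3EI) = 9/EI.
Compatibility at Q: δ_0 − R_Q·δ_{QQ} = 0, so R_Q = 380.2/9 = 42.24 kip.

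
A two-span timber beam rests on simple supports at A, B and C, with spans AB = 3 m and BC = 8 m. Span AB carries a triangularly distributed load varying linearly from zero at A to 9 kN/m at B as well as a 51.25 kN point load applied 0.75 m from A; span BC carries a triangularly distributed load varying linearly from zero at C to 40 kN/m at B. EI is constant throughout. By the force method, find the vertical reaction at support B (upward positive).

Release continuity at B by inserting a hinge; the redundant is the internal moment M_B. The primary structure is two simply-supported spans AB and BC.
Discontinuity in slope at B on the released structure — sum the simple-span end rotations:
  span AB: triangular load, peak 9: w₀L³/(45EI) = 5.4/EI
  span AB: point load 51.25 at a = 0.75: Pab(L + a)/(6LEI) = 18.02/EI
  span BC: triangular load, peak 40: w₀L³/(45EI) = 455.1/EI
  relative rotation θ_0 = (23.42 + 455.1)/EI = 478.5/EI
A unit hogging moment at B produces rotation L₁/(3EI) + L₂/(3EI) = 3.667/EI.
Compatibility: M_B·(L₁+L₂)/(3EI) = θ_0, giving M_B = 130.5 kN·m (hogging).
Span AB, ΣM about A with M_B applied at B: R_B^{AB}·3 = 65.44 + 130.5, so R_B^{AB} = 65.32 kN and R_A = 64.75 − 65.32 = -0.5651 kN.
Span BC, ΣM about C: R_B^{BC}·8 = 853.3 + 130.5, so R_B^{BC} = 123 kN and R_C = 160 − 123 = 37.02 kN.
R_B = 65.32 + 123 = 188.3 kN.

R_B = 188.3 kN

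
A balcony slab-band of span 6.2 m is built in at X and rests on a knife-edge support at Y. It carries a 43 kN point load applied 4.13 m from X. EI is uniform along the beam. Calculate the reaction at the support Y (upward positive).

R_Y = 22.27 kN

Remove the prop at Y; the released (primary) structure is a cantilever built in at X.
Free-end deflection of the primary structure under the applied loading (downward +):
  point load 43 at a = 4.13: Pa²(3L − a)/(6EI) = 1769/EI
Flexibility coefficient — unit upward force at Y: δ_{YY} = L³/(3EI) = 79.44/EI.
Compatibility at Y: δ_0 − R_Y·δ_{YY} = 0, so R_Y = 1769/79.44 = 22.27 kN.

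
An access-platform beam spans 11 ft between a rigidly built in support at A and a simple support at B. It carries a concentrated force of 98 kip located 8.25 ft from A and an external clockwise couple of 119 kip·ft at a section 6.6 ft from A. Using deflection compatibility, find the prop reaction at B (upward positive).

R_B = 75.65 kip

Choose R_B as the redundant. The primary structure is the cantilever fixed at A.
Primary-structure tip deflection at B by superposition:
  point load 98 at a = 8.25: Pa²(3L − a)/(6EI) = 27514/EI
  clockwise couple 119 at a = 6.6: M₀a(2L − a)/(2EI) = 6048/EI
  δ_0 = 33562/EI
Flexibility coefficient — unit upward force at B: δ_{BB} = L³/(3EI) = 443.7/EI.
The prop prevents deflection at B: R_B = δ_0/δ_{BB} = 33562/443.7 = 75.65 kip.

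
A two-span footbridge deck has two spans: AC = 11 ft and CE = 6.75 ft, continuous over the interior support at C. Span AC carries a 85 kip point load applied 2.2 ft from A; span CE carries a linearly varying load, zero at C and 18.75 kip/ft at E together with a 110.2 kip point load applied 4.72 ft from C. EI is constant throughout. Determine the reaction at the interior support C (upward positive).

Take M_C as the redundant. Released structure: two simple spans AC and CE with a hinge at C.
Rotations at C on the released spans (each span's end-slope, ×1/EI):
  span AC: point load 85 at a = 2.2: Pab(L + a)/(6LEI) = 329.1/EI
  span CE: triangular load, peak 18.75: 7w₀L³/(360EI) = 112.1/EI
  span CE: point load 110.2 at a = 4.72: Pab(L + b)/(6LEI) = 228.9/EI
  relative rotation θ_0 = (329.1 + 341)/EI = 670.2/EI
A unit hogging moment at C produces rotation L₁/(3EI) + L₂/(3EI) = 5.917/EI.
Slope continuity at C: θ_0 = M_C·5.917/EI, so M_C = 670.2/5.917 = 113.3 kip·ft (hogging).
Span AC, ΣM about A with M_C applied at C: R_C^{AC}·11 = 187 + 113.3, so R_C^{AC} = 27.3 kip and R_A = 85 − 27.3 = 57.7 kip.
Span CE, ΣM about E: R_C^{CE}·6.75 = 366.1 + 113.3, so R_C^{CE} = 71.02 kip and R_E = 173.5 − 71.02 = 102.5 kip.
R_C = 27.3 + 71.02 = 98.31 kip.

R_C = 98.31 kip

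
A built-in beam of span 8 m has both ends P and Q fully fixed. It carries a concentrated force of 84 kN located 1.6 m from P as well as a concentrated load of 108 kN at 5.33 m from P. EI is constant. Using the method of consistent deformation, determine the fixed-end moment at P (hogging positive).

Release both end moments; the primary structure is a simply-supported span PQ with redundants M_P and M_Q.
Simple-span end rotations at P and Q under the given loads:
  at P: point load 84 at a = 1.6: Pab(L + b)/(6LEI) = 258/EI
  at Q: point load 84 at a = 1.6: Pab(L + a)/(6LEI) = 172/EI
  at P: point load 108 at a = 5.33: Pab(L + b)/(6LEI) = 341.7/EI
  at Q: point load 108 at a = 5.33: Pab(L + a)/(6LEI) = 426.8/EI
  θ_P0 = 599.7/EI,  θ_Q0 = 598.9/EI
Flexibility coefficients: a unit moment at one end gives L/(3EI) there and L/(6EI) at the far end, so f₁₁ = f₂₂ = 2.667/EI and f₁₂ = f₂₁ = 1.333/EI.
Compatibility — zero rotation at each built-in end:
  2.667 M_P + 1.333 M_Q = 599.7
  1.333 M_P + 2.667 M_Q = 598.9
Solving the pair gives M_P = 150.1 kN·m and M_Q = 149.5 kN·m (hogging).

M_P = 150.1 kN·m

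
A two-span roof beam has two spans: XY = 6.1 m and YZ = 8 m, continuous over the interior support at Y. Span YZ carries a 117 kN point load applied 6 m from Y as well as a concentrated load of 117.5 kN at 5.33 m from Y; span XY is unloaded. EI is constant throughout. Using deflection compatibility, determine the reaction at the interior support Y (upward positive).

Insert a hinge at Y; M_Y is the redundant, and each span becomes simply supported.
End slopes at the hinge Y, treating each span as simply supported:
  span YZ: point load 117 at a = 6: Pab(L + b)/(6LEI) = 292.5/EI
  span YZ: point load 117.5 at a = 5.33: Pab(L + b)/(6LEI) = 371.7/EI
  relative rotation θ_0 = (0 + 664.2)/EI = 664.2/EI
A unit hogging moment at Y produces rotation L₁/(3EI) + L₂/(3EI) = 4.7/EI.
Compatibility: M_Y·(L₁+L₂)/(3EI) = θ_0, giving M_Y = 141.3 kN·m (hogging).
Span XY, ΣM about X with M_Y applied at Y: R_Y^{XY}·6.1 = 0 + 141.3, so R_Y^{XY} = 23.17 kN and R_X = 0 − 23.17 = -23.17 kN.
Span YZ, ΣM about Z: R_Y^{YZ}·8 = 547.7 + 141.3, so R_Y^{YZ} = 86.13 kN and R_Z = 234.5 − 86.13 = 148.4 kN.
R_Y = 23.17 + 86.13 = 109.3 kN.

R_Y = 109.3 kN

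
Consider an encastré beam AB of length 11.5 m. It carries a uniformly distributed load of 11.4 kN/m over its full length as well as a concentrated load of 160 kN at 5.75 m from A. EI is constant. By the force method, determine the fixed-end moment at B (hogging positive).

M_B = 355.6 kN·m

Take the two fixed-end moments M_A, M_B as redundants; the released structure is the simple span AB.
On the primary (simply-supported) span, the end slopes from the loading are:
  at A: UDL 11.4: wL³/(24EI) = 722.4/EI
  at B: UDL 11.4: wL³/(24EI) = 722.4/EI
  at A: point load 160 at a = 5.75: Pab(L + b)/(6LEI) = 1322/EI
  at B: point load 160 at a = 5.75: Pab(L + a)/(6LEI) = 1322/EI
  θ_A0 = 2045/EI,  θ_B0 = 2045/EI
Flexibility coefficients: a unit moment at one end gives L/(3EI) there and L/(6EI) at the far end, so f₁₁ = f₂₂ = 3.833/EI and f₁₂ = f₂₁ = 1.917/EI.
Compatibility — zero rotation at each built-in end:
  3.833 M_A + 1.917 M_B = 2045
  1.917 M_A + 3.833 M_B = 2045
Solving the pair gives M_A = 355.6 kN·m and M_B = 355.6 kN·m (hogging).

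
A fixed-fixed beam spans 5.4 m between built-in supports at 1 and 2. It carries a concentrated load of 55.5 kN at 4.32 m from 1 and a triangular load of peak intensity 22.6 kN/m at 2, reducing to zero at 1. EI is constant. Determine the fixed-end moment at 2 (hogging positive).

Take the two fixed-end moments M_1, M_2 as redundants; the released structure is the simple span 12.
End rotations of the released simple span under the applied load (×1/EI):
  at 1: point load 55.5 at a = 4.32: Pab(L + b)/(6LEI) = 51.79/EI
  at 2: point load 55.5 at a = 4.32: Pab(L + a)/(6LEI) = 77.68/EI
  at 1: triangular load, peak 22.6: 7w₀L³/(360EI) = 69.2/EI
  at 2: triangular load, peak 22.6: w₀L³/(45EI) = 79.08/EI
  θ_10 = 121/EI,  θ_20 = 156.8/EI
Flexibility coefficients: a unit moment at one end gives L/(3EI) there and L/(6EI) at the far end, so f₁₁ = f₂₂ = 1.8/EI and f₁₂ = f₂₁ = 0.9/EI.
Compatibility — zero rotation at each built-in end:
  1.8 M_1 + 0.9 M_2 = 121
  0.9 M_1 + 1.8 M_2 = 156.8
Solving the pair gives M_1 = 31.56 kN·m and M_2 = 71.31 kN·m (hogging).

M_2 = 71.31 kN·m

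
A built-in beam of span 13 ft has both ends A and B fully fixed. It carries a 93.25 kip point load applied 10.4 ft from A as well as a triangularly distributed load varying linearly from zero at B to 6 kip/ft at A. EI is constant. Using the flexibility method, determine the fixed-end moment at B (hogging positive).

Take the two fixed-end moments M_A, M_B as redundants; the released structure is the simple span AB.
End rotations of the released simple span under the applied load (×1/EI):
  at A: point load 93.25 at a = 10.4: Pab(L + b)/(6LEI) = 504.3/EI
  at B: point load 93.25 at a = 10.4: Pab(L + a)/(6LEI) = 756.4/EI
  at A: triangular load, peak 6: w₀L³/(45EI) = 292.9/EI
  at B: triangular load, peak 6: 7w₀L³/(360EI) = 256.3/EI
  θ_A0 = 797.2/EI,  θ_B0 = 1013/EI
Flexibility coefficients: a unit moment at one end gives L/(3EI) there and L/(6EI) at the far end, so f₁₁ = f₂₂ = 4.333/EI and f₁₂ = f₂₁ = 2.167/EI.
Compatibility — zero rotation at each built-in end:
  4.333 M_A + 2.167 M_B = 797.2
  2.167 M_A + 4.333 M_B = 1013
Solving the pair gives M_A = 89.49 kip·ft and M_B = 189 kip·ft (hogging).

M_B = 189 kip·ft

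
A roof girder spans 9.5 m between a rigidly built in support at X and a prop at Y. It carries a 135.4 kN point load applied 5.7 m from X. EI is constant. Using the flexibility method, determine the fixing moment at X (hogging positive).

M_X = 216.1 kN·m

Release the roller at Y. Primary structure: cantilever fixed at X.
Free-end deflection of the primary structure under the applied loading (downward +):
  point load 135.4 at a = 5.7: Pa²(3L − a)/(6EI) = 16717/EI
Tip deflection under a unit load at Y: L³/(3EI) = 285.8/EI.
Compatibility at Y: δ_0 − R_Y·δ_{YY} = 0, so R_Y = 16717/285.8 = 58.49 kN.
Moment equilibrium about X: M_X = Σ(load moments about X) − R_Y·L = 771.8 − 58.49×9.5 = 216.1 kN·m.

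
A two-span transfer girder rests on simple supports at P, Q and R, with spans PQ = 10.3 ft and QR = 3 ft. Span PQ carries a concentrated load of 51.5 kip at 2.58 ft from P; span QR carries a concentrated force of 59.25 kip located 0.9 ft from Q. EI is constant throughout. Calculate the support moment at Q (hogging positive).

M_Q = 55.38 kip·ft

Release continuity at Q by inserting a hinge; the redundant is the internal moment M_Q. The primary structure is two simply-supported spans PQ and QR.
Rotations at Q on the released spans (each span's end-slope, ×1/EI):
  span PQ: point load 51.5 at a = 2.58: Pab(L + a)/(6LEI) = 213.8/EI
  span QR: point load 59.25 at a = 0.9: Pab(L + b)/(6LEI) = 31.73/EI
  relative rotation θ_0 = (213.8 + 31.73)/EI = 245.5/EI
A unit hogging moment at Q produces rotation L₁/(3EI) + L₂/(3EI) = 4.433/EI.
Compatibility: M_Q·(L₁+L₂)/(3EI) = θ_0, giving M_Q = 55.38 kip·ft (hogging).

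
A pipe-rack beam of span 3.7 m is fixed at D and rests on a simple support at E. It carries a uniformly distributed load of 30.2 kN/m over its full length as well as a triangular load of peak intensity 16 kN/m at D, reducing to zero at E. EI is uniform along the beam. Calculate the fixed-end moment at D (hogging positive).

M_D = 66.28 kN·m

Take the reaction at E as the redundant and release it; the primary structure is a cantilever fixed at D.
Free-end deflection of the primary structure under the applied loading (downward +):
  UDL 30.2: wL⁴/(8EI) = 707.5/EI
  triangular load, peak 16 at the fixed end: w₀L⁴/(30EI) = 99.96/EI
  δ_0 = 807.5/EI
Tip deflection under a unit load at E: L³/(3EI) = 16.88/EI.
Compatibility at E: δ_0 − R_E·δ_{EE} = 0, so R_E = 807.5/16.88 = 47.82 kN.
Moment equilibrium about D: M_D = Σ(load moments about D) − R_E·L = 243.2 − 47.82×3.7 = 66.28 kN·m.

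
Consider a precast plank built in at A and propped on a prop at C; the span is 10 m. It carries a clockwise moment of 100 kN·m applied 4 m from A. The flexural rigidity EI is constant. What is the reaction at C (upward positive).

R_C = 9.6 kN

Take the reaction at C as the redundant and release it; the primary structure is a cantilever fixed at A.
Deflection at C on the released cantilever, summing each load's contribution:
  clockwise couple 100 at a = 4: M₀a(2L − a)/(2EI) = 3200/EI
Flexibility coefficient — unit upward force at C: δ_{CC} = L³/(3EI) = 333.3/EI.
The prop prevents deflection at C: R_C = δ_0/δ_{CC} = 3200/333.3 = 9.6 kN.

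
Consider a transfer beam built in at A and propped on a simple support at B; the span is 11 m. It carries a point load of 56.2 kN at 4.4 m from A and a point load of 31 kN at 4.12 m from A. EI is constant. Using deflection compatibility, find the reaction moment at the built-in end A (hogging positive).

Choose R_B as the redundant. The primary structure is the cantilever fixed at A.
Downward deflection at the released point B due to the loads:
  point load 56.2 at a = 4.4: Pa²(3L − a)/(6EI) = 5186/EI
  point load 31 at a = 4.12: Pa²(3L − a)/(6EI) = 2533/EI
  δ_0 = 7719/EI
Tip deflection under a unit load at B: L³/(3EI) = 443.7/EI.
Compatibility at B: δ_0 − R_B·δ_{BB} = 0, so R_B = 7719/443.7 = 17.4 kN.
Moment equilibrium about A: M_A = Σ(load moments about A) − R_B·L = 375 − 17.4×11 = 183.6 kN·m.

M_A = 183.6 kN·m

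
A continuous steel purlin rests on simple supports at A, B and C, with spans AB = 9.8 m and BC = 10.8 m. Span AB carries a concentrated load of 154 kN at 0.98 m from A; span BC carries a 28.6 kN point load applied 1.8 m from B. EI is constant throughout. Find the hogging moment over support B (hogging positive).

Release continuity at B by inserting a hinge; the redundant is the internal moment M_B. The primary structure is two simply-supported spans AB and BC.
Rotations at B on the released spans (each span's end-slope, ×1/EI):
  span AB: point load 154 at a = 0.98: Pab(L + a)/(6LEI) = 244/EI
  span BC: point load 28.6 at a = 1.8: Pab(L + b)/(6LEI) = 141.6/EI
  relative rotation θ_0 = (244 + 141.6)/EI = 385.6/EI
A unit hogging moment at B produces rotation L₁/(3EI) + L₂/(3EI) = 6.867/EI.
Compatibility: M_B·(L₁+L₂)/(3EI) = θ_0, giving M_B = 56.16 kN·m (hogging).

M_B = 56.16 kN·m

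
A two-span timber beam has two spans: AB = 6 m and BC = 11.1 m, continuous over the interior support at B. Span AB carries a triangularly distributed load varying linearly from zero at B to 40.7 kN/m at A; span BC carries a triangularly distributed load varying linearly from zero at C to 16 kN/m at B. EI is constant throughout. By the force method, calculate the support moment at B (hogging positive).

M_B = 115.3 kN·m

Insert a hinge at B; M_B is the redundant, and each span becomes simply supported.
Discontinuity in slope at B on the released structure — sum the simple-span end rotations:
  span AB: triangular load, peak 40.7: 7w₀L³/(360EI) = 170.9/EI
  span BC: triangular load, peak 16: w₀L³/(45EI) = 486.3/EI
  relative rotation θ_0 = (170.9 + 486.3)/EI = 657.2/EI
A unit hogging moment at B produces rotation L₁/(3EI) + L₂/(3EI) = 5.7/EI.
Slope continuity at B: θ_0 = M_B·5.7/EI, so M_B = 657.2/5.7 = 115.3 kN·m (hogging).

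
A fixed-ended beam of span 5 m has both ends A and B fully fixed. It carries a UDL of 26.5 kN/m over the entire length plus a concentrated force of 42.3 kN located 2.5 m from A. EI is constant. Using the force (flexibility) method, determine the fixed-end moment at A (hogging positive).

Take the two fixed-end moments M_A, M_B as redundants; the released structure is the simple span AB.
On the primary (simply-supported) span, the end slopes from the loading are:
  at A: UDL 26.5: wL³/(24EI) = 138/EI
  at B: UDL 26.5: wL³/(24EI) = 138/EI
  at A: point load 42.3 at a = 2.5: Pab(L + b)/(6LEI) = 66.09/EI
  at B: point load 42.3 at a = 2.5: Pab(L + a)/(6LEI) = 66.09/EI
  θ_A0 = 204.1/EI,  θ_B0 = 204.1/EI
Flexibility coefficients: a unit moment at one end gives L/(3EI) there and L/(6EI) at the far end, so f₁₁ = f₂₂ = 1.667/EI and f₁₂ = f₂₁ = 0.8333/EI.
Compatibility — zero rotation at each built-in end:
  1.667 M_A + 0.8333 M_B = 204.1
  0.8333 M_A + 1.667 M_B = 204.1
Solving the pair gives M_A = 81.65 kN·m and M_B = 81.65 kN·m (hogging).

M_A = 81.65 kN·m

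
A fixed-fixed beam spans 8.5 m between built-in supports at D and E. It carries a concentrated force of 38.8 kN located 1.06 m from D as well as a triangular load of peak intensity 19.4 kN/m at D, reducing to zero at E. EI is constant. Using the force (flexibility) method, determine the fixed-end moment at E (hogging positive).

M_E = 51.21 kN·m

Release both end moments; the primary structure is a simply-supported span DE with redundants M_D and M_E.
End rotations of the released simple span under the applied load (×1/EI):
  at D: point load 38.8 at a = 1.06: Pab(L + b)/(6LEI) = 95.64/EI
  at E: point load 38.8 at a = 1.06: Pab(L + a)/(6LEI) = 57.36/EI
  at D: triangular load, peak 19.4: w₀L³/(45EI) = 264.8/EI
  at E: triangular load, peak 19.4: 7w₀L³/(360EI) = 231.7/EI
  θ_D0 = 360.4/EI,  θ_E0 = 289/EI
Flexibility coefficients: a unit moment at one end gives L/(3EI) there and L/(6EI) at the far end, so f₁₁ = f₂₂ = 2.833/EI and f₁₂ = f₂₁ = 1.417/EI.
Compatibility — zero rotation at each built-in end:
  2.833 M_D + 1.417 M_E = 360.4
  1.417 M_D + 2.833 M_E = 289
Solving the pair gives M_D = 101.6 kN·m and M_E = 51.21 kN·m (hogging).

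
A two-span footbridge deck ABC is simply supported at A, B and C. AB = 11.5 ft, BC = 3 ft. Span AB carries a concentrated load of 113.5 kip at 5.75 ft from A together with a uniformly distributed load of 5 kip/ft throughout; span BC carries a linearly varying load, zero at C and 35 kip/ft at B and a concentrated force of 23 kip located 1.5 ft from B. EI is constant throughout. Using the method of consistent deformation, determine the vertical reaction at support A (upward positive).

Insert a hinge at B; M_B is the redundant, and each span becomes simply supported.
Rotations at B on the released spans (each span's end-slope, ×1/EI):
  span AB: point load 113.5 at a = 5.75: Pab(L + a)/(6LEI) = 938.1/EI
  span AB: UDL 5: wL³/(24EI) = 316.8/EI
  span BC: triangular load, peak 35: w₀L³/(45EI) = 21/EI
  span BC: point load 23 at a = 1.5: Pab(L + b)/(6LEI) = 12.94/EI
  relative rotation θ_0 = (1255 + 33.94)/EI = 1289/EI
A unit hogging moment at B produces rotation L₁/(3EI) + L₂/(3EI) = 4.833/EI.
Compatibility: M_B·(L₁+L₂)/(3EI) = θ_0, giving M_B = 266.7 kip·ft (hogging).
Span AB, ΣM about A with M_B applied at B: R_B^{AB}·11.5 = 983.2 + 266.7, so R_B^{AB} = 108.7 kip and R_A = 171 − 108.7 = 62.31 kip.

R_A = 62.31 kip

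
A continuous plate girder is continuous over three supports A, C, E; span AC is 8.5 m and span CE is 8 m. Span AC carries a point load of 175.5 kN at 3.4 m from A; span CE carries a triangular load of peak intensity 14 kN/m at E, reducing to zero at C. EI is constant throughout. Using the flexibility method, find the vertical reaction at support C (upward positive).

Insert a hinge at C; M_C is the redundant, and each span becomes simply supported.
Discontinuity in slope at C on the released structure — sum the simple-span end rotations:
  span AC: point load 175.5 at a = 3.4: Pab(L + a)/(6LEI) = 710.1/EI
  span CE: triangular load, peak 14: 7w₀L³/(360EI) = 139.4/EI
  relative rotation θ_0 = (710.1 + 139.4)/EI = 849.5/EI
A unit hogging moment at C produces rotation L₁/(3EI) + L₂/(3EI) = 5.5/EI.
Compatibility: M_C·(L₁+L₂)/(3EI) = θ_0, giving M_C = 154.4 kN·m (hogging).
Span AC, ΣM about A with M_C applied at C: R_C^{AC}·8.5 = 596.7 + 154.4, so R_C^{AC} = 88.37 kN and R_A = 175.5 − 88.37 = 87.13 kN.
Span CE, ΣM about E: R_C^{CE}·8 = 149.3 + 154.4, so R_C^{CE} = 37.97 kN and R_E = 56 − 37.97 = 18.03 kN.
R_C = 88.37 + 37.97 = 126.3 kN.

R_C = 126.3 kN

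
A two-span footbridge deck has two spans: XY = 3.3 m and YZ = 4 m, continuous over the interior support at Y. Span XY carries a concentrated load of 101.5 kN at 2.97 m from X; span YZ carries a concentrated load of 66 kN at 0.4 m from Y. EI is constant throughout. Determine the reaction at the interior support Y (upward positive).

R_Y = 164.7 kN

Take M_Y as the redundant. Released structure: two simple spans XY and YZ with a hinge at Y.
Discontinuity in slope at Y on the released structure — sum the simple-span end rotations:
  span XY: point load 101.5 at a = 2.97: Pab(L + a)/(6LEI) = 31.5/EI
  span YZ: point load 66 at a = 0.4: Pab(L + b)/(6LEI) = 30.1/EI
  relative rotation θ_0 = (31.5 + 30.1)/EI = 61.6/EI
A unit hogging moment at Y produces rotation L₁/(3EI) + L₂/(3EI) = 2.433/EI.
Compatibility: M_Y·(L₁+L₂)/(3EI) = θ_0, giving M_Y = 25.31 kN·m (hogging).
Span XY, ΣM about X with M_Y applied at Y: R_Y^{XY}·3.3 = 301.5 + 25.31, so R_Y^{XY} = 99.02 kN and R_X = 101.5 − 99.02 = 2.479 kN.
Span YZ, ΣM about Z: R_Y^{YZ}·4 = 237.6 + 25.31, so R_Y^{YZ} = 65.73 kN and R_Z = 66 − 65.73 = 0.2714 kN.
R_Y = 99.02 + 65.73 = 164.7 kN.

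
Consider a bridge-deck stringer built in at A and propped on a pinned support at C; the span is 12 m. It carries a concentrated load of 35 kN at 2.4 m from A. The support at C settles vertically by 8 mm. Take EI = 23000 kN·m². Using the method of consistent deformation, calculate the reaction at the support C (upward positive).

R_C = 1.641 kN

Release the roller at C. Primary structure: cantilever fixed at A.
Primary-structure tip deflection at C by superposition:
  point load 35 at a = 2.4: Pa²(3L − a)/(6EI) = 1129/EI
Tip deflection under a unit load at C: L³/(3EI) = 576/EI.
With EI = 23000 kN·m²: δ_0 = 0.049085 m and δ_{CC} = 0.025043 m/kN.
Compatibility — the beam at C must follow the support down by 0.008 m: δ_0 − R_C·δ_{CC} = 0.008, so R_C = (0.049085 − 0.008)/0.025043 = 1.641 kN.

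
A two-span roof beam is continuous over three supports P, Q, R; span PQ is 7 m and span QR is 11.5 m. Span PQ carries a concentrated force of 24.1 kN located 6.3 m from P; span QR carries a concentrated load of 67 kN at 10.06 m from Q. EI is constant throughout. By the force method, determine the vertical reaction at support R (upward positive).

R_R = 55.57 kN

Take M_Q as the redundant. Released structure: two simple spans PQ and QR with a hinge at Q.
Discontinuity in slope at Q on the released structure — sum the simple-span end rotations:
  span PQ: point load 24.1 at a = 6.3: Pab(L + a)/(6LEI) = 33.66/EI
  span QR: point load 67 at a = 10.06: Pab(L + b)/(6LEI) = 182/EI
  relative rotation θ_0 = (33.66 + 182)/EI = 215.7/EI
A unit hogging moment at Q produces rotation L₁/(3EI) + L₂/(3EI) = 6.167/EI.
Compatibility: M_Q·(L₁+L₂)/(3EI) = θ_0, giving M_Q = 34.97 kN·m (hogging).
Span QR, ΣM about R: R_Q^{QR}·11.5 = 96.48 + 34.97, so R_Q^{QR} = 11.43 kN and R_R = 67 − 11.43 = 55.57 kN.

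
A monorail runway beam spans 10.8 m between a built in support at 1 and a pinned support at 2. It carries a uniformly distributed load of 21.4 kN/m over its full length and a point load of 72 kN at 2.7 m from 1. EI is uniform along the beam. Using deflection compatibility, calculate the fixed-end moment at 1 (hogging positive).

M_1 = 439.6 kN·m

Take the reaction at 2 as the redundant and release it; the primary structure is a cantilever fixed at 1.
Free-end deflection of the primary structure under the applied loading (downward +):
  UDL 21.4: wL⁴/(8EI) = 36393/EI
  point load 72 at a = 2.7: Pa²(3L − a)/(6EI) = 2598/EI
  δ_0 = 38991/EI
Tip deflection under a unit load at 2: L³/(3EI) = 419.9/EI.
The prop prevents deflection at 2: R_2 = δ_0/δ_{22} = 38991/419.9 = 92.86 kN.
Moment equilibrium about 1: M_1 = Σ(load moments about 1) − R_2·L = 1442 − 92.86×10.8 = 439.6 kN·m.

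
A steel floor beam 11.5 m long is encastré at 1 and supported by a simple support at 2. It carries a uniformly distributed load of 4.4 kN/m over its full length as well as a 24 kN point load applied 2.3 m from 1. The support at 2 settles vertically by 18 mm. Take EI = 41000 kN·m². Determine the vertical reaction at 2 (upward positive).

R_2 = 18.86 kN

Release the roller at 2. Primary structure: cantilever fixed at 1.
Free-end deflection of the primary structure under the applied loading (downward +):
  UDL 4.4: wL⁴/(8EI) = 9620/EI
  point load 24 at a = 2.3: Pa²(3L − a)/(6EI) = 681.4/EI
  δ_0 = 10301/EI
Tip deflection under a unit load at 2: L³/(3EI) = 507/EI.
With EI = 41000 kN·m²: δ_0 = 0.25124 m and δ_{22} = 0.012365 m/kN.
Compatibility — the beam at 2 must follow the support down by 0.018 m: δ_0 − R_2·δ_{22} = 0.018, so R_2 = (0.25124 − 0.018)/0.012365 = 18.86 kN.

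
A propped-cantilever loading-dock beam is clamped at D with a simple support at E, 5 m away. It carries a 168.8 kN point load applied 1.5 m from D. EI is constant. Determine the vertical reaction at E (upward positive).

Remove the prop at E; the released (primary) structure is a cantilever built in at D.
Downward deflection at the released point E due to the loads:
  point load 168.8 at a = 1.5: Pa²(3L − a)/(6EI) = 854.5/EI
Flexibility coefficient — unit upward force at E: δ_{EE} = L³/(3EI) = 41.67/EI.
Compatibility at E: δ_0 − R_E·δ_{EE} = 0, so R_E = 854.5/41.67 = 20.51 kN.

R_E = 20.51 kN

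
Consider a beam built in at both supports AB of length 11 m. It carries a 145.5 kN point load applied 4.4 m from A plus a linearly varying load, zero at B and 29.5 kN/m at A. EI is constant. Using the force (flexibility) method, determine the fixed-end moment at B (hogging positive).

Take the two fixed-end moments M_A, M_B as redundants; the released structure is the simple span AB.
On the primary (simply-supported) span, the end slopes from the loading are:
  at A: point load 145.5 at a = 4.4: Pab(L + b)/(6LEI) = 1127/EI
  at B: point load 145.5 at a = 4.4: Pab(L + a)/(6LEI) = 985.9/EI
  at A: triangular load, peak 29.5: w₀L³/(45EI) = 872.5/EI
  at B: triangular load, peak 29.5: 7w₀L³/(360EI) = 763.5/EI
  θ_A0 = 1999/EI,  θ_B0 = 1749/EI
Flexibility coefficients: a unit moment at one end gives L/(3EI) there and L/(6EI) at the far end, so f₁₁ = f₂₂ = 3.667/EI and f₁₂ = f₂₁ = 1.833/EI.
Compatibility — zero rotation at each built-in end:
  3.667 M_A + 1.833 M_B = 1999
  1.833 M_A + 3.667 M_B = 1749
Solving the pair gives M_A = 408.9 kN·m and M_B = 272.6 kN·m (hogging).

M_B = 272.6 kN·m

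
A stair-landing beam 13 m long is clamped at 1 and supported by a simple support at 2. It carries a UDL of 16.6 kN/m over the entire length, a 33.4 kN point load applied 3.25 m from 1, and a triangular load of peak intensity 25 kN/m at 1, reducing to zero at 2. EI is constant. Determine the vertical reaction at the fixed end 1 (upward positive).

Release the roller at 2. Primary structure: cantilever fixed at 1.
Deflection at 2 on the released cantilever, summing each load's contribution:
  UDL 16.6: wL⁴/(8EI) = 59264/EI
  point load 33.4 at a = 3.25: Pa²(3L − a)/(6EI) = 2102/EI
  triangular load, peak 25 at the fixed end: w₀L⁴/(30EI) = 23801/EI
  δ_0 = 85167/EI
Flexibility coefficient — unit upward force at 2: δ_{22} = L³/(3EI) = 732.3/EI.
The prop prevents deflection at 2: R_2 = δ_0/δ_{22} = 85167/732.3 = 116.3 kN.
Vertical equilibrium: R_1 = ΣP − R_2 = 411.7 − 116.3 = 295.4 kN.

R_1 = 295.4 kN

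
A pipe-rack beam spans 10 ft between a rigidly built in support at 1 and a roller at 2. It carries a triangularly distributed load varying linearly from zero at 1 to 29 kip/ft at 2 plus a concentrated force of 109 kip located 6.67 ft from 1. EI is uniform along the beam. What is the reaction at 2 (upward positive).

R_2 = 136.3 kip

Remove the prop at 2; the released (primary) structure is a cantilever built in at 1.
Primary-structure tip deflection at 2 by superposition:
  triangular load, peak 29 at the free end: 11w₀L⁴/(120EI) = 26583/EI
  point load 109 at a = 6.67: Pa²(3L − a)/(6EI) = 18856/EI
  δ_0 = 45439/EI
Flexibility coefficient — unit upward force at 2: δ_{22} = L³/(3EI) = 333.3/EI.
Compatibility at 2: δ_0 − R_2·δ_{22} = 0, so R_2 = 45439/333.3 = 136.3 kip.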